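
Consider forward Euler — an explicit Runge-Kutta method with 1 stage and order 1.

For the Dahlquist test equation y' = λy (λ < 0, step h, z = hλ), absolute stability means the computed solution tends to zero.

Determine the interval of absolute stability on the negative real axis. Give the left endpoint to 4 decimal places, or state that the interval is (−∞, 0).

(-2.0000, 0).

Test eqn y'=λy, z=hλ:
  order 1, 1-stage ⇒ R(z)=1+z
  (e.g. R(-0.92)=0.08000, |R|=0.08000)

Find x<0 with |R(x)|<1.
x=-0.92: |R|=0.0800
|R(-2.23)|=1.2300 |R(-1.55)|=0.5500 |R(-1.21)|=0.2100
Bisect:
  x_lo=-2.8321 |R|=1.8321  x_hi=-0.3111 |R|=0.6889
  mid=-1.57163 |R|=0.57163 →hi
  mid=-2.20188 |R|=1.20188 →lo
  mid=-1.88676 |R|=0.88676 →hi
  mid=-2.04432 |R|=1.04432 →lo
  mid=-1.96554 |R|=0.96554 →hi
  mid=-2.00493 |R|=1.00493 →lo
  mid=-1.98524 |R|=0.98524 →hi
  ...
  [-2.00001,-1.99985] ⇒ x*=-2.0000
Interval (-2.0000, 0).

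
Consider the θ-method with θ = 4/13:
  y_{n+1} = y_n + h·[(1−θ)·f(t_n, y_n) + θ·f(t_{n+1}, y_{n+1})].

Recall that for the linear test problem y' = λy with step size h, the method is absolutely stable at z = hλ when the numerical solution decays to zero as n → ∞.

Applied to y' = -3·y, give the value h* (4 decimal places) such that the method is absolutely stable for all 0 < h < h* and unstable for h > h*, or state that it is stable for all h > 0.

(-5.2000,0); λ=-3 ⇒ h* = (26/5)/3 = 1.7333.

With y'=λy (z=hλ):
  y_{n+1} = y_n + z·[9/13·y_n + 4/13·y_{n+1}] ⇒ (1 − 4/13z)y_{n+1} = (1 + 9/13z)y_n
  R(z) = (1 + 9/13z)/(1 − 4/13z).

Find x<0 with |R(x)|<1.
x=-1.16: |R|=0.1451
R=−1: 1+9/13x = −1+4/13x ⇒ -5/13x=2 ⇒ x=2/(-5/13)=-5.2000
Confirm numerically:
  x=-4.422: |R|=0.87324 <1
  x=-3.819: |R|=0.75580 <1
  x=-3.599: |R|=0.70780 <1
  x=-3.555: |R|=0.69783 <1
  x=-5.394: |R|=1.02805 >1
  x=-5.386: |R|=1.02692 >1
Stable set (-5.2000, 0).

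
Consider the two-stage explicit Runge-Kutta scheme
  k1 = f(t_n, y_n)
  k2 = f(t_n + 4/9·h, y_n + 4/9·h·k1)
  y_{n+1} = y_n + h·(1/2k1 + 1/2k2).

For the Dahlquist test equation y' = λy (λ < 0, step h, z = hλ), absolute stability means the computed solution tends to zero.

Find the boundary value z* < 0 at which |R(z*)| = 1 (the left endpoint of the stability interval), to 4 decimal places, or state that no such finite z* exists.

Test eqn y'=λy, z=hλ:
  k1=λy_n ⇒ h·k1=z·y_n;  k2=λ(1+4/9z)y_n ⇒ h·k2=z(1+4/9z)y_n
  y_{n+1}/y_n = 1 + 1/2z + 1/2z(1+4/9z) = 1 + z + 2/9z²
  R(z) = 1 + z + 2/9z².

Solve |R(x)|<1 on ℝ⁻.
x=-0.71: |R|=0.4020
R=1: x+2/9x²=0 ⇒ x=−9/2=-4.5000; min R=1−1/(4·2/9)=-0.1250>−1
Confirm numerically:
  x=-4.340: |R|=0.84569 <1
  x=-4.136: |R|=0.66544 <1
  x=-2.331: |R|=0.12354 <1
  x=-4.888: |R|=1.42145 >1
  x=-4.666: |R|=1.17212 >1
Interval (-4.5000, 0).

left endpoint -4.5000.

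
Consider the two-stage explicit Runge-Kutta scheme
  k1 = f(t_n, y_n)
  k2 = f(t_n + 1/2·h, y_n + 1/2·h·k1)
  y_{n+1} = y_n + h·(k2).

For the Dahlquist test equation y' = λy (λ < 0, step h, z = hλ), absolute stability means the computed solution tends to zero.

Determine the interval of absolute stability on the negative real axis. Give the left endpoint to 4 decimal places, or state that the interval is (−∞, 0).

Set f=λy, z=hλ:
  k1=λy_n ⇒ h·k1=z·y_n;  k2=λ(1+1/2z)y_n ⇒ h·k2=z(1+1/2z)y_n
  y_{n+1}/y_n = 1 + z(1+1/2z) = 1 + z + 1/2z²
  ⇒ R(z) = 1 + z + 1/2z².

Find x<0 with |R(x)|<1.
x=-0.42: |R|=0.6682
R=1: x+1/2x²=0 ⇒ x=−2=-2.0000; min R=1−1/(4·1/2)=0.5000>−1
Confirm numerically:
  x=-1.930: |R|=0.93245 <1
  x=-1.699: |R|=0.74430 <1
  x=-1.122: |R|=0.50744 <1
  x=-1.091: |R|=0.50414 <1
  x=-2.107: |R|=1.11272 >1
  x=-2.080: |R|=1.08320 >1
Stable set (-2.0000, 0).

(-2.0000, 0).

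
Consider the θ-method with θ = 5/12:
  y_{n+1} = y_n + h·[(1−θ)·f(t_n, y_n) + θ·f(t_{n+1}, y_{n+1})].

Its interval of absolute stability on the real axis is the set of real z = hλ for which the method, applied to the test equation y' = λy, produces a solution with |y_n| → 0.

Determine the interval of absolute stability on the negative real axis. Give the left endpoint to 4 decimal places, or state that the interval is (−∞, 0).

(-12.0000, 0).

With y'=λy (z=hλ):
  y_{n+1} = y_n + z·[7/12·y_n + 5/12·y_{n+1}] ⇒ (1 − 5/12z)y_{n+1} = (1 + 7/12z)y_n
  ⇒ R(z) = (1 + 7/12z)/(1 − 5/12z).

Boundary: |R(x)|=1, x<0.
x=-0.66: |R|=0.4824
R=−1: 1+7/12x = −1+5/12x ⇒ -1/6x=2 ⇒ x=2/(-1/6)=-12.0000
Confirm numerically:
  x=-9.577: |R|=0.91908 <1
  x=-8.632: |R|=0.87788 <1
  x=-8.267: |R|=0.86002 <1
  x=-6.906: |R|=0.78104 <1
  x=-12.395: |R|=1.01068 >1
  x=-12.310: |R|=1.00843 >1
  x=-12.195: |R|=1.00534 >1
Stable set (-12.0000, 0).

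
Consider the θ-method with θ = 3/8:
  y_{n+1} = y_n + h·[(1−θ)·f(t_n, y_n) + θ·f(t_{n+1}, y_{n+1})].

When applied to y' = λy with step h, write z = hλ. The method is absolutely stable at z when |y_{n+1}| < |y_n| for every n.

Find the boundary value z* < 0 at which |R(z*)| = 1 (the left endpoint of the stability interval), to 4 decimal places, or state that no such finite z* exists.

left endpoint -8.0000.

Test eqn y'=λy, z=hλ:
  y_{n+1} = y_n + z·[5/8·y_n + 3/8·y_{n+1}] ⇒ (1 − 3/8z)y_{n+1} = (1 + 5/8z)y_n
  R(z) = (1 + 5/8z)/(1 − 3/8z).

Need |R(x)|<1, x<0.
x=-1.61: |R|=0.0039
R=−1: 1+5/8x = −1+3/8x ⇒ -1/4x=2 ⇒ x=2/(-1/4)=-8.0000
Confirm numerically:
  x=-6.415: |R|=0.88365 <1
  x=-6.066: |R|=0.85236 <1
  x=-4.228: |R|=0.63527 <1
  x=-4.092: |R|=0.61452 <1
  x=-8.190: |R|=1.01167 >1
  x=-8.085: |R|=1.00527 >1
Interval (-8.0000, 0).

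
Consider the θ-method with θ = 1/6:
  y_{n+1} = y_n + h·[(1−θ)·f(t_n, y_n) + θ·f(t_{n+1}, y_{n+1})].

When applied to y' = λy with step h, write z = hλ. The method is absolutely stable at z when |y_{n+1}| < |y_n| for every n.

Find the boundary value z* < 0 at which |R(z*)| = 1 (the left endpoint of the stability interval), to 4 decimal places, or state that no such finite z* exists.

On y'=λy, z=hλ:
  y_{n+1} = y_n + z·[5/6·y_n + 1/6·y_{n+1}] ⇒ (1 − 1/6z)y_{n+1} = (1 + 5/6z)y_n
  R(z) = (1 + 5/6z)/(1 − 1/6z).

Boundary: |R(x)|=1, x<0.
x=-1.74: |R|=0.3488
R=−1: 1+5/6x = −1+1/6x ⇒ -2/3x=2 ⇒ x=2/(-2/3)=-3.0000
Confirm numerically:
  x=-2.775: |R|=0.89744 <1
  x=-1.609: |R|=0.26876 <1
  x=-1.516: |R|=0.21022 <1
  x=-3.420: |R|=1.17834 >1
  x=-3.332: |R|=1.14231 >1
  x=-3.070: |R|=1.03087 >1
Interval (-3.0000, 0).

left endpoint -3.0000.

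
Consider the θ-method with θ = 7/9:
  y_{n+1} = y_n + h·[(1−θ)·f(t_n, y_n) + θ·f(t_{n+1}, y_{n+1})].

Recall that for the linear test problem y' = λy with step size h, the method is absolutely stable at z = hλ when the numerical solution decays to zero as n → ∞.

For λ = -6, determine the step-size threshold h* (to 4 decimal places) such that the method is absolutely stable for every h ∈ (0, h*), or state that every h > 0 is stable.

interval (−∞, 0). Any h>0 works for λ=-6.

With y'=λy (z=hλ):
  y_{n+1} = y_n + z·[2/9·y_n + 7/9·y_{n+1}] ⇒ (1 − 7/9z)y_{n+1} = (1 + 2/9z)y_n
  so R(z) = (1 + 2/9z)/(1 − 7/9z).

Find x<0 with |R(x)|<1.
x=-0.78: |R|=0.5145
x=-2: |R|=0.2174
x=-10: |R|=0.1392
x=-100: |R|=0.2694
θ=7/9≥1/2 ⇒ |1+2/9x|<|1−7/9x| ∀x<0 ⇒ unbounded interval.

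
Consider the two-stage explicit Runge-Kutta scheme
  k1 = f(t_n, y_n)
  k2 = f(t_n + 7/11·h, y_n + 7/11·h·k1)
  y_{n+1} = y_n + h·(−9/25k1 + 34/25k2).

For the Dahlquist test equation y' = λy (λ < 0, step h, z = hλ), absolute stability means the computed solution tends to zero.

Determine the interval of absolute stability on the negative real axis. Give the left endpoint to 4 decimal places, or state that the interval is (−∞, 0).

With y'=λy (z=hλ):
  k1=λy_n ⇒ h·k1=z·y_n;  k2=λ(1+7/11z)y_n ⇒ h·k2=z(1+7/11z)y_n
  y_{n+1}/y_n = 1 − 9/25z + 34/25z(1+7/11z) = 1 + z + 238/275z²
  Hence R(z) = 1 + z + 238/275z².

Need |R(x)|<1, x<0.
x=-0.39: |R|=0.7416
R=1: x+238/275x²=0 ⇒ x=−275/238=-1.1555; min R=1−1/(4·238/275)=0.7111>−1
Confirm numerically:
  x=-0.895: |R|=0.79825 <1
  x=-0.726: |R|=0.73016 <1
  x=-0.709: |R|=0.72605 <1
  x=-1.547: |R|=1.52421 >1
  x=-1.418: |R|=1.32219 >1
  x=-1.383: |R|=1.27235 >1
Interval (-1.1555, 0).

z∈(-1.1555,0).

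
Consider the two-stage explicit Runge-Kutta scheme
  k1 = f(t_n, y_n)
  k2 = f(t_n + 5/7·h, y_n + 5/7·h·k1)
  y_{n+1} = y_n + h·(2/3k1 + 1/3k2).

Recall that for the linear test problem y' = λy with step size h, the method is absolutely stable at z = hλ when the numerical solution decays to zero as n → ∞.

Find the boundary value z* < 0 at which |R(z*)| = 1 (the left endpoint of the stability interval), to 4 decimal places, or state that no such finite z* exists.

Set f=λy, z=hλ:
  k1=λy_n ⇒ h·k1=z·y_n;  k2=λ(1+5/7z)y_n ⇒ h·k2=z(1+5/7z)y_n
  y_{n+1}/y_n = 1 + 2/3z + 1/3z(1+5/7z) = 1 + z + 5/21z²
  so R(z) = 1 + z + 5/21z².

Boundary: |R(x)|=1, x<0.
x=-1.79: |R|=0.0271
R=1: x+5/21x²=0 ⇒ x=−21/5=-4.2000; min R=1−1/(4·5/21)=-0.0500>−1
Confirm numerically:
  x=-3.335: |R|=0.31315 <1
  x=-2.514: |R|=0.00919 <1
  x=-2.243: |R|=0.04513 <1
  x=-4.787: |R|=1.66904 >1
  x=-4.391: |R|=1.19969 >1
So |R|<1 on (-4.2000, 0).

left endpoint -4.2000.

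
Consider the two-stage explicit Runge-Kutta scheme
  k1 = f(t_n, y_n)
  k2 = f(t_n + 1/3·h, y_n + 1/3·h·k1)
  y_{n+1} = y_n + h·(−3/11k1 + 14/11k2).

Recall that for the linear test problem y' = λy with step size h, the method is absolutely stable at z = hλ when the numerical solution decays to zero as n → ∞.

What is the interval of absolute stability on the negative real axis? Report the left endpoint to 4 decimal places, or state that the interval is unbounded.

(-2.3571, 0).

On y'=λy, z=hλ:
  k1=λy_n ⇒ h·k1=z·y_n;  k2=λ(1+1/3z)y_n ⇒ h·k2=z(1+1/3z)y_n
  y_{n+1}/y_n = 1 − 3/11z + 14/11z(1+1/3z) = 1 + z + 14/33z²
  so R(z) = 1 + z + 14/33z².

Boundary: |R(x)|=1, x<0.
x=-1.29: |R|=0.4160
R=1: x+14/33x²=0 ⇒ x=−33/14=-2.3571; min R=1−1/(4·14/33)=0.4107>−1
Confirm numerically:
  x=-1.877: |R|=0.61766 <1
  x=-1.782: |R|=0.56519 <1
  x=-1.276: |R|=0.41474 <1
  x=-1.263: |R|=0.41374 <1
  x=-2.886: |R|=1.64751 >1
  x=-2.800: |R|=1.52606 >1
  x=-2.396: |R|=1.03950 >1
Stable set (-2.3571, 0).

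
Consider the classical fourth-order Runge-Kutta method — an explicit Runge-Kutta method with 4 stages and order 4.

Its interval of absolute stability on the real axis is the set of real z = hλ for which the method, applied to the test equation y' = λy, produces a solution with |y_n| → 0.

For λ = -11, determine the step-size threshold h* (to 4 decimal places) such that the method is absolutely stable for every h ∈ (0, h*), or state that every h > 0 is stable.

(-2.7853,0); λ=-11 ⇒ h* = 0.2532.

Test eqn y'=λy, z=hλ:
  order 4, 4-stage ⇒ R(z)=1+z+z^2/2+z^3/6+z^4/24
  (e.g. R(-1.13)=0.33590, |R|=0.33590)

Boundary: |R(x)|=1, x<0.
x=-1.13: |R|=0.3359
|R(-2.86)|=1.1186 |R(-2.82)|=1.0536 |R(-1.25)|=0.3075
Bisect:
  x_lo=-3.2912 |R|=2.0718  x_hi=-0.2340 |R|=0.7914
  mid=-1.76256 |R|=0.28028 →hi
  mid=-2.52687 |R|=0.67534 →hi
  mid=-2.90902 |R|=1.20314 →lo
  mid=-2.71794 |R|=0.90311 →hi
  mid=-2.81348 |R|=1.04334 →lo
  mid=-2.76571 |R|=0.97088 →hi
  mid=-2.78960 |R|=1.00651 →lo
  mid=-2.77765 |R|=0.98854 →hi
  ...
  [-2.78530,-2.78512] ⇒ x*=-2.7853
Stable set (-2.7853, 0).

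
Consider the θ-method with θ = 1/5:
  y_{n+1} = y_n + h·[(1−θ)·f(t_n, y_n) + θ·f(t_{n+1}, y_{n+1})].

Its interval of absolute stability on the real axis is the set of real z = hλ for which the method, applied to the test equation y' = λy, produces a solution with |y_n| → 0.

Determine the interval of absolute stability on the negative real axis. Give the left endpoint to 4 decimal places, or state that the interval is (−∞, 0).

z∈(-3.3333,0).

Set f=λy, z=hλ:
  y_{n+1} = y_n + z·[4/5·y_n + 1/5·y_{n+1}] ⇒ (1 − 1/5z)y_{n+1} = (1 + 4/5z)y_n
  Hence R(z) = (1 + 4/5z)/(1 − 1/5z).

Find x<0 with |R(x)|<1.
x=-1.03: |R|=0.1459
R=−1: 1+4/5x = −1+1/5x ⇒ -3/5x=2 ⇒ x=2/(-3/5)=-3.3333
Confirm numerically:
  x=-2.311: |R|=0.58050 <1
  x=-2.003: |R|=0.43010 <1
  x=-1.934: |R|=0.39458 <1
  x=-1.813: |R|=0.33054 <1
  x=-3.761: |R|=1.14644 >1
  x=-3.610: |R|=1.09640 >1
  x=-3.585: |R|=1.08794 >1
Interval (-3.3333, 0).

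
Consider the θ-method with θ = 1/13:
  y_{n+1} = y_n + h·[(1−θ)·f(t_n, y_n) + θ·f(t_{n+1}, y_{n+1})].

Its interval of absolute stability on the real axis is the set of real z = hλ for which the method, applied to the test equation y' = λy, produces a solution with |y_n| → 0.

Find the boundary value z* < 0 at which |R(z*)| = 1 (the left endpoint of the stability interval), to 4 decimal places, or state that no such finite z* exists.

left endpoint -2.3636.

On y'=λy, z=hλ:
  y_{n+1} = y_n + z·[12/13·y_n + 1/13·y_{n+1}] ⇒ (1 − 1/13z)y_{n+1} = (1 + 12/13z)y_n
  Hence R(z) = (1 + 12/13z)/(1 − 1/13z).

Solve |R(x)|<1 on ℝ⁻.
x=-0.5: |R|=0.5185
R=−1: 1+12/13x = −1+1/13x ⇒ -11/13x=2 ⇒ x=2/(-11/13)=-2.3636
Confirm numerically:
  x=-1.946: |R|=0.69263 <1
  x=-1.139: |R|=0.04725 <1
  x=-0.983: |R|=0.08610 <1
  x=-2.935: |R|=1.39441 >1
  x=-2.575: |R|=1.14928 >1
Stable set (-2.3636, 0).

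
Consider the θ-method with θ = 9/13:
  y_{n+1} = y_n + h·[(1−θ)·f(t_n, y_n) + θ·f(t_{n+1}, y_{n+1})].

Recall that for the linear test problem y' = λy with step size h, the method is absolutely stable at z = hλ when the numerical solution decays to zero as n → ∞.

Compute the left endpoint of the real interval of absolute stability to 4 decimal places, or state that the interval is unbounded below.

unbounded; (−∞, 0).

Set f=λy, z=hλ:
  y_{n+1} = y_n + z·[4/13·y_n + 9/13·y_{n+1}] ⇒ (1 − 9/13z)y_{n+1} = (1 + 4/13z)y_n
  so R(z) = (1 + 4/13z)/(1 − 9/13z).

Boundary: |R(x)|=1, x<0.
x=-0.94: |R|=0.4306
x=-2: |R|=0.1613
x=-10: |R|=0.2621
x=-100: |R|=0.4239
θ=9/13≥1/2 ⇒ |1+4/13x|<|1−9/13x| ∀x<0 ⇒ stable on all of ℝ⁻.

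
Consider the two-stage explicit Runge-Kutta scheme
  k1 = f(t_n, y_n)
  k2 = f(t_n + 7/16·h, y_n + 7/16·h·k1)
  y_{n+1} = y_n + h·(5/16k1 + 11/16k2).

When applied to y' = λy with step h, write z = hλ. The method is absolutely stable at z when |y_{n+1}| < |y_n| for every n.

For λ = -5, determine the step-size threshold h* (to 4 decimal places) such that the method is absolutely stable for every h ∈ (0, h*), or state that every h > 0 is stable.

Set f=λy, z=hλ:
  k1=λy_n ⇒ h·k1=z·y_n;  k2=λ(1+7/16z)y_n ⇒ h·k2=z(1+7/16z)y_n
  y_{n+1}/y_n = 1 + 5/16z + 11/16z(1+7/16z) = 1 + z + 77/256z²
  R(z) = 1 + z + 77/256z².

Boundary: |R(x)|=1, x<0.
x=-1.69: |R|=0.1691
R=1: x+77/256x²=0 ⇒ x=−256/77=-3.3247; min R=1−1/(4·77/256)=0.1688>−1
Confirm numerically:
  x=-3.217: |R|=0.89581 <1
  x=-2.385: |R|=0.32591 <1
  x=-1.671: |R|=0.16885 <1
  x=-1.551: |R|=0.17256 <1
  x=-3.703: |R|=1.42138 >1
  x=-3.492: |R|=1.17575 >1
So |R|<1 on (-3.3247, 0).

(-3.3247,0); λ=-5 ⇒ h* = (256/77)/5 = 0.6649.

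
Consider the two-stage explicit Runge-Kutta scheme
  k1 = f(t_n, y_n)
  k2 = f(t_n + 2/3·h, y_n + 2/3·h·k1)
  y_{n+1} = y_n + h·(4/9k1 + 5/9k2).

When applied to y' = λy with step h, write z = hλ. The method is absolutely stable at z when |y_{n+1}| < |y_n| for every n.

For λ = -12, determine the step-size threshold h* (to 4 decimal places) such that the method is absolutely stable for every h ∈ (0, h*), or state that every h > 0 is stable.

Test eqn y'=λy, z=hλ:
  k1=λy_n ⇒ h·k1=z·y_n;  k2=λ(1+2/3z)y_n ⇒ h·k2=z(1+2/3z)y_n
  y_{n+1}/y_n = 1 + 4/9z + 5/9z(1+2/3z) = 1 + z + 10/27z²
  R(z) = 1 + z + 10/27z².

Find x<0 with |R(x)|<1.
x=-0.99: |R|=0.3730
R=1: x+10/27x²=0 ⇒ x=−27/10=-2.7000; min R=1−1/(4·10/27)=0.3250>−1
Confirm numerically:
  x=-2.249: |R|=0.62433 <1
  x=-2.026: |R|=0.49425 <1
  x=-1.552: |R|=0.34011 <1
  x=-3.186: |R|=1.57348 >1
  x=-3.041: |R|=1.38407 >1
Interval (-2.7000, 0).

(-2.7000,0); λ=-12 ⇒ h* = (27/10)/12 = 0.2250.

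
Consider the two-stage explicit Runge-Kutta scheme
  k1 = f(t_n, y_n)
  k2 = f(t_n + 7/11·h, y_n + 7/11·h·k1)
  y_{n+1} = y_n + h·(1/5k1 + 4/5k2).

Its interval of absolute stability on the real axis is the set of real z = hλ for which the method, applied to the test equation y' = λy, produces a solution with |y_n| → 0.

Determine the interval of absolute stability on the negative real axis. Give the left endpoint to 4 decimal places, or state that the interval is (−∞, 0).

With y'=λy (z=hλ):
  k1=λy_n ⇒ h·k1=z·y_n;  k2=λ(1+7/11z)y_n ⇒ h·k2=z(1+7/11z)y_n
  y_{n+1}/y_n = 1 + 1/5z + 4/5z(1+7/11z) = 1 + z + 28/55z²
  ⇒ R(z) = 1 + z + 28/55z².

Need |R(x)|<1, x<0.
x=-1.71: |R|=0.7786
R=1: x+28/55x²=0 ⇒ x=−55/28=-1.9643; min R=1−1/(4·28/55)=0.5089>−1
Confirm numerically:
  x=-1.551: |R|=0.67367 <1
  x=-1.475: |R|=0.63259 <1
  x=-1.121: |R|=0.51874 <1
  x=-0.978: |R|=0.50894 <1
  x=-2.479: |R|=1.64959 >1
  x=-2.328: |R|=1.43106 >1
Stable set (-1.9643, 0).

z∈(-1.9643,0).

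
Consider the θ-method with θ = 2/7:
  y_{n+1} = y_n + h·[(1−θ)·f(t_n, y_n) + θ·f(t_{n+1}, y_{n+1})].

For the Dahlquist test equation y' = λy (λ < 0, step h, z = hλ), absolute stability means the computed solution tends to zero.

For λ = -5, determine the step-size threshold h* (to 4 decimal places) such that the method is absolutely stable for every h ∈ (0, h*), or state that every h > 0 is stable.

(-4.6667,0); λ=-5 ⇒ h* = (14/3)/5 = 0.9333.

Set f=λy, z=hλ:
  y_{n+1} = y_n + z·[5/7·y_n + 2/7·y_{n+1}] ⇒ (1 − 2/7z)y_{n+1} = (1 + 5/7z)y_n
  Hence R(z) = (1 + 5/7z)/(1 − 2/7z).

Solve |R(x)|<1 on ℝ⁻.
x=-0.35: |R|=0.6818
R=−1: 1+5/7x = −1+2/7x ⇒ -3/7x=2 ⇒ x=2/(-3/7)=-4.6667
Confirm numerically:
  x=-4.091: |R|=0.88625 <1
  x=-4.057: |R|=0.87899 <1
  x=-3.011: |R|=0.61857 <1
  x=-2.726: |R|=0.53244 <1
  x=-5.032: |R|=1.06423 >1
  x=-4.785: |R|=1.02142 >1
So |R|<1 on (-4.6667, 0).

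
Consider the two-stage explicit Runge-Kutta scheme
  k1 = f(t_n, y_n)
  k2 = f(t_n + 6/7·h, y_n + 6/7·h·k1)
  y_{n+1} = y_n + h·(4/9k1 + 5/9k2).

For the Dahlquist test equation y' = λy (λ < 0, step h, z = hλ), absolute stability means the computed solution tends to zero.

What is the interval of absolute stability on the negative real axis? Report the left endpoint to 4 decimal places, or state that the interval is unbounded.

Test eqn y'=λy, z=hλ:
  k1=λy_n ⇒ h·k1=z·y_n;  k2=λ(1+6/7z)y_n ⇒ h·k2=z(1+6/7z)y_n
  y_{n+1}/y_n = 1 + 4/9z + 5/9z(1+6/7z) = 1 + z + 10/21z²
  R(z) = 1 + z + 10/21z².

Boundary: |R(x)|=1, x<0.
x=-0.43: |R|=0.6580
R=1: x+10/21x²=0 ⇒ x=−21/10=-2.1000; min R=1−1/(4·10/21)=0.4750>−1
Confirm numerically:
  x=-1.999: |R|=0.90386 <1
  x=-1.680: |R|=0.66400 <1
  x=-1.541: |R|=0.58980 <1
  x=-0.940: |R|=0.48076 <1
  x=-2.368: |R|=1.30220 >1
  x=-2.198: |R|=1.10257 >1
Interval (-2.1000, 0).

z∈(-2.1000,0).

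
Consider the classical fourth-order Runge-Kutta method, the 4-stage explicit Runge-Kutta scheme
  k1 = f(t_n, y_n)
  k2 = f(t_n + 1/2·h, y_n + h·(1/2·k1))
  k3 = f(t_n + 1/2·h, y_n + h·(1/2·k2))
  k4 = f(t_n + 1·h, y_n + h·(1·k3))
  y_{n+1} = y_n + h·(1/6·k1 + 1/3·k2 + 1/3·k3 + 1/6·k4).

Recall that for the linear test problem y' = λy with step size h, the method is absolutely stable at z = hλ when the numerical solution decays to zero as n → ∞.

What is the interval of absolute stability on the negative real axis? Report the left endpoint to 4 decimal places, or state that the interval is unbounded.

z∈(-2.7853,0).

Test eqn y'=λy, z=hλ:
  order 4, 4-stage ⇒ R(z)=1+z+z^2/2+z^3/6+z^4/24
  (e.g. R(-1.46)=0.27643, |R|=0.27643)

Find x<0 with |R(x)|<1.
x=-1.46: |R|=0.2764
|R(-2.1)|=0.3718 |R(-1.38)|=0.2853 |R(-0.83)|=0.4389
Bisect:
  x_lo=-3.5607 |R|=2.9523  x_hi=-0.1971 |R|=0.8211
  mid=-1.87890 |R|=0.30001 →hi
  mid=-2.71981 |R|=0.90568 →hi
  mid=-3.14027 |R|=1.68107 →lo
  mid=-2.93004 |R|=1.24109 →lo
  mid=-2.82493 |R|=1.06142 →lo
  mid=-2.77237 |R|=0.98069 →hi
  mid=-2.79865 |R|=1.02032 →lo
  mid=-2.78551 |R|=1.00033 →lo
  ...
  [-2.78530,-2.78510] ⇒ x*=-2.7853
So |R|<1 on (-2.7853, 0).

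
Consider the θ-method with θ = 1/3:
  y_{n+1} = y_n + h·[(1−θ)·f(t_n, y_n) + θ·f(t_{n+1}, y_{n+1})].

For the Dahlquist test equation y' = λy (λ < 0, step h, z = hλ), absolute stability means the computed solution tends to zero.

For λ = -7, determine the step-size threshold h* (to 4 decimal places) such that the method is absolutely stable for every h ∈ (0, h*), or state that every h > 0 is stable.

(-6.0000,0); λ=-7 ⇒ h* = (6)/7 = 0.8571.

With y'=λy (z=hλ):
  y_{n+1} = y_n + z·[2/3·y_n + 1/3·y_{n+1}] ⇒ (1 − 1/3z)y_{n+1} = (1 + 2/3z)y_n
  ⇒ R(z) = (1 + 2/3z)/(1 − 1/3z).

Boundary: |R(x)|=1, x<0.
x=-1.15: |R|=0.1687
R=−1: 1+2/3x = −1+1/3x ⇒ -1/3x=2 ⇒ x=2/(-1/3)=-6.0000
Confirm numerically:
  x=-5.401: |R|=0.92870 <1
  x=-3.016: |R|=0.50399 <1
  x=-2.887: |R|=0.47121 <1
  x=-2.719: |R|=0.42630 <1
  x=-6.136: |R|=1.01489 >1
  x=-6.121: |R|=1.01327 >1
Stable set (-6.0000, 0).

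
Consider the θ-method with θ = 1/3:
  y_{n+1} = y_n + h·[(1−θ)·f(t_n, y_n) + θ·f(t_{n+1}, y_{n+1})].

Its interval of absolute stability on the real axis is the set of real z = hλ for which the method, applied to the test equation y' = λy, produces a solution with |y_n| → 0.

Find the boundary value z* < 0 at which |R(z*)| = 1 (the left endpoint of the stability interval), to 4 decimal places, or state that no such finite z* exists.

Test eqn y'=λy, z=hλ:
  y_{n+1} = y_n + z·[2/3·y_n + 1/3·y_{n+1}] ⇒ (1 − 1/3z)y_{n+1} = (1 + 2/3z)y_n
  R(z) = (1 + 2/3z)/(1 − 1/3z).

Solve |R(x)|<1 on ℝ⁻.
x=-1.57: |R|=0.0306
R=−1: 1+2/3x = −1+1/3x ⇒ -1/3x=2 ⇒ x=2/(-1/3)=-6.0000
Confirm numerically:
  x=-5.385: |R|=0.92665 <1
  x=-5.238: |R|=0.90750 <1
  x=-5.227: |R|=0.90604 <1
  x=-4.409: |R|=0.78526 <1
  x=-6.466: |R|=1.04923 >1
  x=-6.187: |R|=1.02035 >1
Stable set (-6.0000, 0).

z* = -6.0000.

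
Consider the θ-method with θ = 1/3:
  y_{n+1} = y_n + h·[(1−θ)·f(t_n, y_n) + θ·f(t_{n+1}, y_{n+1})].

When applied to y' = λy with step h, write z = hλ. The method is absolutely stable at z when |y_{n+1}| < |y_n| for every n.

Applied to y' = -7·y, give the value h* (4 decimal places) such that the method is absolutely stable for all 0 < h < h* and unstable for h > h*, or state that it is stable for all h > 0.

With y'=λy (z=hλ):
  y_{n+1} = y_n + z·[2/3·y_n + 1/3·y_{n+1}] ⇒ (1 − 1/3z)y_{n+1} = (1 + 2/3z)y_n
  R(z) = (1 + 2/3z)/(1 − 1/3z).

Boundary: |R(x)|=1, x<0.
x=-1.74: |R|=0.1013
R=−1: 1+2/3x = −1+1/3x ⇒ -1/3x=2 ⇒ x=2/(-1/3)=-6.0000
Confirm numerically:
  x=-5.411: |R|=0.92997 <1
  x=-4.802: |R|=0.84645 <1
  x=-4.396: |R|=0.78313 <1
  x=-3.273: |R|=0.56528 <1
  x=-6.458: |R|=1.04842 >1
  x=-6.330: |R|=1.03537 >1
  x=-6.178: |R|=1.01939 >1
So |R|<1 on (-6.0000, 0).

(-6.0000,0); λ=-7 ⇒ h* = (6)/7 = 0.8571.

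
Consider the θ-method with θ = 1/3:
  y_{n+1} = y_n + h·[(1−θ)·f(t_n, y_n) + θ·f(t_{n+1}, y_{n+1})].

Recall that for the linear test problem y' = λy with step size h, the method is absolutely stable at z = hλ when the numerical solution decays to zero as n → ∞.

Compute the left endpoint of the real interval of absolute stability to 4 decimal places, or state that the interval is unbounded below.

Test eqn y'=λy, z=hλ:
  y_{n+1} = y_n + z·[2/3·y_n + 1/3·y_{n+1}] ⇒ (1 − 1/3z)y_{n+1} = (1 + 2/3z)y_n
  so R(z) = (1 + 2/3z)/(1 − 1/3z).

Find x<0 with |R(x)|<1.
x=-1.4: |R|=0.0455
R=−1: 1+2/3x = −1+1/3x ⇒ -1/3x=2 ⇒ x=2/(-1/3)=-6.0000
Confirm numerically:
  x=-4.014: |R|=0.71685 <1
  x=-2.876: |R|=0.46835 <1
  x=-2.753: |R|=0.43560 <1
  x=-2.691: |R|=0.41856 <1
  x=-6.505: |R|=1.05313 >1
  x=-6.433: |R|=1.04590 >1
  x=-6.417: |R|=1.04428 >1
Stable set (-6.0000, 0).

z* = -6.0000.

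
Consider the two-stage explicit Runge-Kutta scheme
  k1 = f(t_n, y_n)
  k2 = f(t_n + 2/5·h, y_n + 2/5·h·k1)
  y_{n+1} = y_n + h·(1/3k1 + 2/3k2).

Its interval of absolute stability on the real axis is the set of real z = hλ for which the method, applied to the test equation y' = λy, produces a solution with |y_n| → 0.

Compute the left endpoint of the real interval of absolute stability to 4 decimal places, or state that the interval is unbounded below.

left endpoint -3.7500.

Set f=λy, z=hλ:
  k1=λy_n ⇒ h·k1=z·y_n;  k2=λ(1+2/5z)y_n ⇒ h·k2=z(1+2/5z)y_n
  y_{n+1}/y_n = 1 + 1/3z + 2/3z(1+2/5z) = 1 + z + 4/15z²
  Hence R(z) = 1 + z + 4/15z².

Solve |R(x)|<1 on ℝ⁻.
x=-0.48: |R|=0.5814
R=1: x+4/15x²=0 ⇒ x=−15/4=-3.7500; min R=1−1/(4·4/15)=0.0625>−1
Confirm numerically:
  x=-3.597: |R|=0.85324 <1
  x=-3.358: |R|=0.64898 <1
  x=-2.995: |R|=0.39701 <1
  x=-2.697: |R|=0.24268 <1
  x=-3.918: |R|=1.17553 >1
  x=-3.794: |R|=1.04452 >1
Stable set (-3.7500, 0).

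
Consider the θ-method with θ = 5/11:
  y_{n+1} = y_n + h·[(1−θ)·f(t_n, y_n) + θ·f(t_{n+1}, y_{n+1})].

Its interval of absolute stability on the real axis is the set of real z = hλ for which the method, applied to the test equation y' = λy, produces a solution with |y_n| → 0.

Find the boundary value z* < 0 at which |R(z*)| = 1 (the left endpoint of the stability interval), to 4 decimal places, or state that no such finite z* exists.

left endpoint -22.0000.

With y'=λy (z=hλ):
  y_{n+1} = y_n + z·[6/11·y_n + 5/11·y_{n+1}] ⇒ (1 − 5/11z)y_{n+1} = (1 + 6/11z)y_n
  R(z) = (1 + 6/11z)/(1 − 5/11z).

Find x<0 with |R(x)|<1.
x=-1.32: |R|=0.1750
R=−1: 1+6/11x = −1+5/11x ⇒ -1/11x=2 ⇒ x=2/(-1/11)=-22.0000
Confirm numerically:
  x=-18.362: |R|=0.96461 <1
  x=-11.723: |R|=0.85237 <1
  x=-11.463: |R|=0.84576 <1
  x=-9.269: |R|=0.77799 <1
  x=-22.487: |R|=1.00395 >1
  x=-22.379: |R|=1.00308 >1
  x=-22.142: |R|=1.00117 >1
Interval (-22.0000, 0).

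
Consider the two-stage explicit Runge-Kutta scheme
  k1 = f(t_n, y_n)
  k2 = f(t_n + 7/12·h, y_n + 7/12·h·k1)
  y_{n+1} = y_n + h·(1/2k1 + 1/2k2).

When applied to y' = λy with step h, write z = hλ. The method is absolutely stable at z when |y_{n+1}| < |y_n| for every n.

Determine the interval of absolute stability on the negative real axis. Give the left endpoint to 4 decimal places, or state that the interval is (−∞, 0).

Set f=λy, z=hλ:
  k1=λy_n ⇒ h·k1=z·y_n;  k2=λ(1+7/12z)y_n ⇒ h·k2=z(1+7/12z)y_n
  y_{n+1}/y_n = 1 + 1/2z + 1/2z(1+7/12z) = 1 + z + 7/24z²
  ⇒ R(z) = 1 + z + 7/24z².

Boundary: |R(x)|=1, x<0.
x=-0.35: |R|=0.6857
R=1: x+7/24x²=0 ⇒ x=−24/7=-3.4286; min R=1−1/(4·7/24)=0.1429>−1
Confirm numerically:
  x=-3.236: |R|=0.81824 <1
  x=-3.124: |R|=0.72248 <1
  x=-1.630: |R|=0.14493 <1
  x=-3.772: |R|=1.37783 >1
  x=-3.562: |R|=1.13862 >1
  x=-3.480: |R|=1.05220 >1
Interval (-3.4286, 0).

z∈(-3.4286,0).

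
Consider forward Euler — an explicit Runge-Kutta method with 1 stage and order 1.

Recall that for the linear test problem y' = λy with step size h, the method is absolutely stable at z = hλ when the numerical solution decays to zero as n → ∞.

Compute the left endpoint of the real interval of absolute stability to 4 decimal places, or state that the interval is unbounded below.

left endpoint -2.0000.

With y'=λy (z=hλ):
  order 1, 1-stage ⇒ R(z)=1+z
  (e.g. R(-0.57)=0.43000, |R|=0.43000)

Find x<0 with |R(x)|<1.
x=-0.57: |R|=0.4300
|R(-1.03)|=0.0300 |R(-0.73)|=0.2700 |R(-0.62)|=0.3800
Bisect:
  x_lo=-2.3630 |R|=1.3630  x_hi=-0.1641 |R|=0.8359
  mid=-1.26354 |R|=0.26354 →hi
  mid=-1.81327 |R|=0.81327 →hi
  mid=-2.08814 |R|=1.08814 →lo
  mid=-1.95070 |R|=0.95070 →hi
  mid=-2.01942 |R|=1.01942 →lo
  mid=-1.98506 |R|=0.98506 →hi
  mid=-2.00224 |R|=1.00224 →lo
  mid=-1.99365 |R|=0.99365 →hi
  mid=-1.99795 |R|=0.99795 →hi
  ...
  [-2.00009,-1.99996] ⇒ x*=-2.0000
Stable set (-2.0000, 0).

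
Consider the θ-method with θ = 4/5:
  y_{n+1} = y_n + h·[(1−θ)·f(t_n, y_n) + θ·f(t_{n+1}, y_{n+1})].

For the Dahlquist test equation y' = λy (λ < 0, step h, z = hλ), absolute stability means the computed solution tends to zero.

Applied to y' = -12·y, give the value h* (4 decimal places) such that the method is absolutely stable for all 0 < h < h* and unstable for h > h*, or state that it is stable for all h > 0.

Set f=λy, z=hλ:
  y_{n+1} = y_n + z·[1/5·y_n + 4/5·y_{n+1}] ⇒ (1 − 4/5z)y_{n+1} = (1 + 1/5z)y_n
  so R(z) = (1 + 1/5z)/(1 − 4/5z).

Find x<0 with |R(x)|<1.
x=-1.54: |R|=0.3100
x=-2: |R|=0.2308
x=-10: |R|=0.1111
x=-100: |R|=0.2346
θ=4/5≥1/2 ⇒ |1+1/5x|<|1−4/5x| ∀x<0 ⇒ unbounded interval.

(−∞, 0) — no finite endpoint. Any h>0 works for λ=-12.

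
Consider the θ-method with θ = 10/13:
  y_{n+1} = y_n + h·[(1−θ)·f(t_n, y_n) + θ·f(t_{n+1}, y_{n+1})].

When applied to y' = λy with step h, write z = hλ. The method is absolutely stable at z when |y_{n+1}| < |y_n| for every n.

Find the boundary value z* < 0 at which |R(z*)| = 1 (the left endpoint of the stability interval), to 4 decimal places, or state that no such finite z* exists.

interval (−∞, 0).

With y'=λy (z=hλ):
  y_{n+1} = y_n + z·[3/13·y_n + 10/13·y_{n+1}] ⇒ (1 − 10/13z)y_{n+1} = (1 + 3/13z)y_n
  so R(z) = (1 + 3/13z)/(1 − 10/13z).

Solve |R(x)|<1 on ℝ⁻.
x=-1.69: |R|=0.2652
x=-2: |R|=0.2121
x=-10: |R|=0.1504
x=-100: |R|=0.2833
θ=10/13≥1/2 ⇒ |1+3/13x|<|1−10/13x| ∀x<0 ⇒ interval (−∞,0).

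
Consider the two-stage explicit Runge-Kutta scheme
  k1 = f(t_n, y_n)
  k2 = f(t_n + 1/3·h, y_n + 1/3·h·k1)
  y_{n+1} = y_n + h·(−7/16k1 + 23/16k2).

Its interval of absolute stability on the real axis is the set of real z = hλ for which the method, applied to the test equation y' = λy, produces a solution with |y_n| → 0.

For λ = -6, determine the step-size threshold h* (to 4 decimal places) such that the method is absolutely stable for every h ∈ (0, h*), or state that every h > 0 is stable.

With y'=λy (z=hλ):
  k1=λy_n ⇒ h·k1=z·y_n;  k2=λ(1+1/3z)y_n ⇒ h·k2=z(1+1/3z)y_n
  y_{n+1}/y_n = 1 − 7/16z + 23/16z(1+1/3z) = 1 + z + 23/48z²
  Hence R(z) = 1 + z + 23/48z².

Solve |R(x)|<1 on ℝ⁻.
x=-0.89: |R|=0.4895
R=1: x+23/48x²=0 ⇒ x=−48/23=-2.0870; min R=1−1/(4·23/48)=0.4783>−1
Confirm numerically:
  x=-1.388: |R|=0.53514 <1
  x=-1.140: |R|=0.48273 <1
  x=-0.908: |R|=0.48706 <1
  x=-0.858: |R|=0.49475 <1
  x=-2.470: |R|=1.45335 >1
  x=-2.453: |R|=1.43025 >1
  x=-2.150: |R|=1.06495 >1
So |R|<1 on (-2.0870, 0).

(-2.0870,0); λ=-6 ⇒ h* = (48/23)/6 = 0.3478.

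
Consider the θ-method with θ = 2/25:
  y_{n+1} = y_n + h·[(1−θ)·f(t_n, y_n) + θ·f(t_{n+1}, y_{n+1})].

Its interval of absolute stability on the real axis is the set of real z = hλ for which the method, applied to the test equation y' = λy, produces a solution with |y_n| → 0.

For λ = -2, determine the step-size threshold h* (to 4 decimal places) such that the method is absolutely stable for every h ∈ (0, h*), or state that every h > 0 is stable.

With y'=λy (z=hλ):
  y_{n+1} = y_n + z·[23/25·y_n + 2/25·y_{n+1}] ⇒ (1 − 2/25z)y_{n+1} = (1 + 23/25z)y_n
  Hence R(z) = (1 + 23/25z)/(1 − 2/25z).

Find x<0 with |R(x)|<1.
x=-0.91: |R|=0.1518
R=−1: 1+23/25x = −1+2/25x ⇒ -21/25x=2 ⇒ x=2/(-21/25)=-2.3810
Confirm numerically:
  x=-2.049: |R|=0.76043 <1
  x=-1.473: |R|=0.31772 <1
  x=-1.431: |R|=0.28401 <1
  x=-1.281: |R|=0.16193 <1
  x=-2.809: |R|=1.29359 >1
  x=-2.680: |R|=1.20685 >1
Stable set (-2.3810, 0).

(-2.3810,0); λ=-2 ⇒ h* = (50/21)/2 = 1.1905.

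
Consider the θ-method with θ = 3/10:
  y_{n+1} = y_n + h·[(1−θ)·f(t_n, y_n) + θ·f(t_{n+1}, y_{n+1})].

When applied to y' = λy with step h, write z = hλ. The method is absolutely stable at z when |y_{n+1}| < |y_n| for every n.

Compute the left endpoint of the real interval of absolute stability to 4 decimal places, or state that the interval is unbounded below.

On y'=λy, z=hλ:
  y_{n+1} = y_n + z·[7/10·y_n + 3/10·y_{n+1}] ⇒ (1 − 3/10z)y_{n+1} = (1 + 7/10z)y_n
  ⇒ R(z) = (1 + 7/10z)/(1 − 3/10z).

Find x<0 with |R(x)|<1.
x=-0.41: |R|=0.6349
R=−1: 1+7/10x = −1+3/10x ⇒ -2/5x=2 ⇒ x=2/(-2/5)=-5.0000
Confirm numerically:
  x=-3.864: |R|=0.78955 <1
  x=-3.305: |R|=0.65955 <1
  x=-2.676: |R|=0.48436 <1
  x=-5.277: |R|=1.04289 >1
  x=-5.189: |R|=1.02957 >1
  x=-5.132: |R|=1.02079 >1
Stable set (-5.0000, 0).

z* = -5.0000.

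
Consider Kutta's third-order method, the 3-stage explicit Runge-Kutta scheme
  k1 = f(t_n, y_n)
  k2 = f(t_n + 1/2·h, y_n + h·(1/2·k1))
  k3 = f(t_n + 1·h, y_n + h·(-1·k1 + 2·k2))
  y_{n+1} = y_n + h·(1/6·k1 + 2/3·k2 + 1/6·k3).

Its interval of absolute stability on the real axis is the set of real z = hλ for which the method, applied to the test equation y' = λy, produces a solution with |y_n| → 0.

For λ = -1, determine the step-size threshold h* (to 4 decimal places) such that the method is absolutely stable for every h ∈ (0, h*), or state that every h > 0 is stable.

Set f=λy, z=hλ:
  order 3, 3-stage ⇒ R(z)=1+z+z^2/2+z^3/6
  (e.g. R(-1.41)=0.11685, |R|=0.11685)

Need |R(x)|<1, x<0.
x=-1.41: |R|=0.1168
|R(-2.12)|=0.4608 |R(-1.25)|=0.2057 |R(-0.95)|=0.3584
Bisect:
  x_lo=-2.8192 |R|=1.5798  x_hi=-0.3875 |R|=0.6779
  mid=-1.60335 |R|=0.00495 →hi
  mid=-2.21129 |R|=0.56852 →hi
  mid=-2.51526 |R|=1.00414 →lo
  mid=-2.36327 |R|=0.77058 →hi
  mid=-2.43927 |R|=0.88320 →hi
  mid=-2.47726 |R|=0.94260 →hi
  mid=-2.49626 |R|=0.97310 →hi
  ...
  [-2.51288,-2.51273] ⇒ x*=-2.5127
So |R|<1 on (-2.5127, 0).

(-2.5127,0); λ=-1 ⇒ h* = 2.5127.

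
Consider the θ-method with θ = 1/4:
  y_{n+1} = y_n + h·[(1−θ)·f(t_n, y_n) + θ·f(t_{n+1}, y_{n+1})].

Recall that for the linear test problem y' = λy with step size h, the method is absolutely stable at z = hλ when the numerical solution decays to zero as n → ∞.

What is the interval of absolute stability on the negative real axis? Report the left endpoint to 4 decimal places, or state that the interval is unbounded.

z∈(-4.0000,0).

Test eqn y'=λy, z=hλ:
  y_{n+1} = y_n + z·[3/4·y_n + 1/4·y_{n+1}] ⇒ (1 − 1/4z)y_{n+1} = (1 + 3/4z)y_n
  so R(z) = (1 + 3/4z)/(1 − 1/4z).

Solve |R(x)|<1 on ℝ⁻.
x=-0.76: |R|=0.3613
R=−1: 1+3/4x = −1+1/4x ⇒ -1/2x=2 ⇒ x=2/(-1/2)=-4.0000
Confirm numerically:
  x=-3.897: |R|=0.97391 <1
  x=-3.773: |R|=0.94159 <1
  x=-3.123: |R|=0.75376 <1
  x=-1.673: |R|=0.17962 <1
  x=-4.350: |R|=1.08383 >1
  x=-4.197: |R|=1.04807 >1
Stable set (-4.0000, 0).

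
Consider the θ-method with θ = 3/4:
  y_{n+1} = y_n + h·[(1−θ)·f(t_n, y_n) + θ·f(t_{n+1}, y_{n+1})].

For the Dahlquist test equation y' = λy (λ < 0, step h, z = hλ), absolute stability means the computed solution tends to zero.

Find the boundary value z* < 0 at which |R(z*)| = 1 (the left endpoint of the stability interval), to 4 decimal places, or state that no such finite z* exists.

interval (−∞, 0).

On y'=λy, z=hλ:
  y_{n+1} = y_n + z·[1/4·y_n + 3/4·y_{n+1}] ⇒ (1 − 3/4z)y_{n+1} = (1 + 1/4z)y_n
  Hence R(z) = (1 + 1/4z)/(1 − 3/4z).

Boundary: |R(x)|=1, x<0.
x=-1.73: |R|=0.2470
x=-2: |R|=0.2000
x=-10: |R|=0.1765
x=-100: |R|=0.3158
θ=3/4≥1/2 ⇒ |1+1/4x|<|1−3/4x| ∀x<0 ⇒ interval (−∞,0).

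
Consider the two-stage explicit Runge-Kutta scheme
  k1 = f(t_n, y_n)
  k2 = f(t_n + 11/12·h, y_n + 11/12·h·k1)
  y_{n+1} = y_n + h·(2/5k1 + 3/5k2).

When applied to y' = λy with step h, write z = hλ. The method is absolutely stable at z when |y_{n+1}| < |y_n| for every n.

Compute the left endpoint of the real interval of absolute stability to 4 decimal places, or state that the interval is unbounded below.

With y'=λy (z=hλ):
  k1=λy_n ⇒ h·k1=z·y_n;  k2=λ(1+11/12z)y_n ⇒ h·k2=z(1+11/12z)y_n
  y_{n+1}/y_n = 1 + 2/5z + 3/5z(1+11/12z) = 1 + z + 11/20z²
  ⇒ R(z) = 1 + z + 11/20z².

Boundary: |R(x)|=1, x<0.
x=-0.89: |R|=0.5457
R=1: x+11/20x²=0 ⇒ x=−20/11=-1.8182; min R=1−1/(4·11/20)=0.5455>−1
Confirm numerically:
  x=-1.637: |R|=0.83687 <1
  x=-1.383: |R|=0.66898 <1
  x=-1.199: |R|=0.59168 <1
  x=-0.901: |R|=0.54549 <1
  x=-2.222: |R|=1.49351 >1
  x=-2.203: |R|=1.46626 >1
  x=-2.158: |R|=1.40333 >1
Stable set (-1.8182, 0).

left endpoint -1.8182.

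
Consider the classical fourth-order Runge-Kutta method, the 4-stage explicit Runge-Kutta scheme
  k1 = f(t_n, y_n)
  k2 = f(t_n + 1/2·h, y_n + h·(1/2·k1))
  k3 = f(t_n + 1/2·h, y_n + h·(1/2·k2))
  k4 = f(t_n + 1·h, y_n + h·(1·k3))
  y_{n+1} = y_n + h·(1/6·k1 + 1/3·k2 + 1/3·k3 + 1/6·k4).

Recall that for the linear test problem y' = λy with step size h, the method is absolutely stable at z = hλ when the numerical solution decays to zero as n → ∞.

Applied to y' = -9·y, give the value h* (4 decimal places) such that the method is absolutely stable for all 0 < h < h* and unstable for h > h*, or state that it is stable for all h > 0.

Set f=λy, z=hλ:
  order 4, 4-stage ⇒ R(z)=1+z+z^2/2+z^3/6+z^4/24
  (e.g. R(-1.32)=0.29437, |R|=0.29437)

Boundary: |R(x)|=1, x<0.
x=-1.32: |R|=0.2944
|R(-3.11)|=1.6106 |R(-2.19)|=0.4159 |R(-1.58)|=0.2705
Bisect:
  x_lo=-3.4342 |R|=2.5078  x_hi=-0.1712 |R|=0.8426
  mid=-1.80271 |R|=0.28581 →hi
  mid=-2.61844 |R|=0.77623 →hi
  mid=-3.02631 |R|=1.42849 →lo
  mid=-2.82238 |R|=1.05736 →lo
  mid=-2.72041 |R|=0.90650 →hi
  mid=-2.77139 |R|=0.97924 →hi
  mid=-2.79688 |R|=1.01762 →lo
  mid=-2.78414 |R|=0.99826 →hi
  ...
  [-2.78533,-2.78513] ⇒ x*=-2.7853
So |R|<1 on (-2.7853, 0).

(-2.7853,0); λ=-9 ⇒ h* = 0.3095.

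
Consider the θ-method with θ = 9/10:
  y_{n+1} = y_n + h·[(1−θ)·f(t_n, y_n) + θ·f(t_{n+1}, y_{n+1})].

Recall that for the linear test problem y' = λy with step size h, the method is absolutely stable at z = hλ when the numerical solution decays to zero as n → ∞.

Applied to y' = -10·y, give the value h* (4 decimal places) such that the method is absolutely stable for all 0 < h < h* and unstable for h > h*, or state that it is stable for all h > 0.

On y'=λy, z=hλ:
  y_{n+1} = y_n + z·[1/10·y_n + 9/10·y_{n+1}] ⇒ (1 − 9/10z)y_{n+1} = (1 + 1/10z)y_n
  so R(z) = (1 + 1/10z)/(1 − 9/10z).

Solve |R(x)|<1 on ℝ⁻.
x=-1.31: |R|=0.3988
x=-2: |R|=0.2857
x=-10: |R|=0.0000
x=-100: |R|=0.0989
θ=9/10≥1/2 ⇒ |1+1/10x|<|1−9/10x| ∀x<0 ⇒ unbounded interval.

interval (−∞, 0). Any h>0 works for λ=-10.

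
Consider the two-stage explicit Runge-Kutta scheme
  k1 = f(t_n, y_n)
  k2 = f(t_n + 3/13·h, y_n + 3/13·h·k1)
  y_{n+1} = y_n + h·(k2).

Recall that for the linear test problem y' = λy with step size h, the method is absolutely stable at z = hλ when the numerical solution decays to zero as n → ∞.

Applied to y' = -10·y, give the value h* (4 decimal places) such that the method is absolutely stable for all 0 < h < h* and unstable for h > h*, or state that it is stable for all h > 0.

With y'=λy (z=hλ):
  k1=λy_n ⇒ h·k1=z·y_n;  k2=λ(1+3/13z)y_n ⇒ h·k2=z(1+3/13z)y_n
  y_{n+1}/y_n = 1 + z(1+3/13z) = 1 + z + 3/13z²
  R(z) = 1 + z + 3/13z².

Need |R(x)|<1, x<0.
x=-0.56: |R|=0.5124
R=1: x+3/13x²=0 ⇒ x=−13/3=-4.3333; min R=1−1/(4·3/13)=-0.0833>−1
Confirm numerically:
  x=-3.568: |R|=0.36984 <1
  x=-2.328: |R|=0.07733 <1
  x=-2.188: |R|=0.08323 <1
  x=-4.679: |R|=1.37324 >1
  x=-4.450: |R|=1.11981 >1
Interval (-4.3333, 0).

(-4.3333,0); λ=-10 ⇒ h* = (13/3)/10 = 0.4333.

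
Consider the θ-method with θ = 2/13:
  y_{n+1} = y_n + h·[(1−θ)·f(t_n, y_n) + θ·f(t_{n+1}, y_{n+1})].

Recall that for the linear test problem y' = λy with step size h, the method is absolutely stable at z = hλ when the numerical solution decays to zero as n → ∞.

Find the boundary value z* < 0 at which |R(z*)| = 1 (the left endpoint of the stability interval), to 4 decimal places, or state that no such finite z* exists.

left endpoint -2.8889.

Test eqn y'=λy, z=hλ:
  y_{n+1} = y_n + z·[11/13·y_n + 2/13·y_{n+1}] ⇒ (1 − 2/13z)y_{n+1} = (1 + 11/13z)y_n
  so R(z) = (1 + 11/13z)/(1 − 2/13z).

Solve |R(x)|<1 on ℝ⁻.
x=-1.57: |R|=0.2646
R=−1: 1+11/13x = −1+2/13x ⇒ -9/13x=2 ⇒ x=2/(-9/13)=-2.8889
Confirm numerically:
  x=-2.405: |R|=0.75547 <1
  x=-2.023: |R|=0.54283 <1
  x=-1.381: |R|=0.13901 <1
  x=-3.262: |R|=1.17199 >1
  x=-2.987: |R|=1.04654 >1
  x=-2.944: |R|=1.02626 >1
So |R|<1 on (-2.8889, 0).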